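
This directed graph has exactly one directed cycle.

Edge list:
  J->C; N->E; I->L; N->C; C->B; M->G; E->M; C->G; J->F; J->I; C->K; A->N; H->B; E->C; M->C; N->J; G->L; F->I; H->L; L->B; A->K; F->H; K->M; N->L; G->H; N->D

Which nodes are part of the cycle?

C, K, M

DFS with gray/black marking from C:
C gray
  K gray
    M gray
      G gray
        L gray
          B gray
          B black
        L black
        H gray
          H→L: L black — skip
          H→B: B black — skip
        H black
      G black
      M→C: C is gray → back edge
Back edge closes the cycle C → K → M → C; its vertices are {C, K, M}.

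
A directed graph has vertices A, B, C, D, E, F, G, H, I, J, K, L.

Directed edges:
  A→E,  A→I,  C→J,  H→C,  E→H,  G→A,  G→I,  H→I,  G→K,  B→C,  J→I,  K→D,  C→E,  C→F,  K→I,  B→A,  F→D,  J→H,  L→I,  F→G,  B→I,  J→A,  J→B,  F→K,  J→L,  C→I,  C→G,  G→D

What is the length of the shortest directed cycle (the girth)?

3

For each vertex v, BFS finds the shortest path from v back to v.
The shortest such closed walk is J → B → C → J, length 3.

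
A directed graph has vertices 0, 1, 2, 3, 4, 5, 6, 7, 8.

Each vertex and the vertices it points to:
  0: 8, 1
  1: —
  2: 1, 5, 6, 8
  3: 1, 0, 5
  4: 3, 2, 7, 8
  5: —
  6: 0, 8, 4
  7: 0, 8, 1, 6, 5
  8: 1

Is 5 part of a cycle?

5 lies on a cycle iff there is a path from 5 back to itself.
Exploring from 5, it never reaches itself; equivalently, its strongly connected component is a singleton.

No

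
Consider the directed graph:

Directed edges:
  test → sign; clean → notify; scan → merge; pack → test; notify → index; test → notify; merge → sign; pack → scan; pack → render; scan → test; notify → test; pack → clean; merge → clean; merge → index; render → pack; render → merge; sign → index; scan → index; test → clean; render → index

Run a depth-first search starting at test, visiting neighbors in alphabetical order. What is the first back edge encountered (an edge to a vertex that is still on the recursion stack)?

DFS from test (visiting neighbors in alphabetical order); mark gray on enter, black on exit:
test gray
  clean gray
    notify gray
      index gray
      index black
      notify→test: test is gray → back edge
First back edge: notify → test.

notify→test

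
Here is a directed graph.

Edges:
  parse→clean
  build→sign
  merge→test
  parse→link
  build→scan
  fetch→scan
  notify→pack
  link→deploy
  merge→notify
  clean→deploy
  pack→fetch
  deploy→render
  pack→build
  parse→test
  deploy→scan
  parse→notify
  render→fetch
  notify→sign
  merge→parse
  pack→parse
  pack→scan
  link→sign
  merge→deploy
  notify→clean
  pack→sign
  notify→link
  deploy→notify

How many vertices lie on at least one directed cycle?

6

A vertex is on a directed cycle iff it belongs to a strongly connected component of size ≥ 2 (or has a self-loop).
The vertices on cycles are {link, pack, clean, parse, deploy, notify} — 6 in total.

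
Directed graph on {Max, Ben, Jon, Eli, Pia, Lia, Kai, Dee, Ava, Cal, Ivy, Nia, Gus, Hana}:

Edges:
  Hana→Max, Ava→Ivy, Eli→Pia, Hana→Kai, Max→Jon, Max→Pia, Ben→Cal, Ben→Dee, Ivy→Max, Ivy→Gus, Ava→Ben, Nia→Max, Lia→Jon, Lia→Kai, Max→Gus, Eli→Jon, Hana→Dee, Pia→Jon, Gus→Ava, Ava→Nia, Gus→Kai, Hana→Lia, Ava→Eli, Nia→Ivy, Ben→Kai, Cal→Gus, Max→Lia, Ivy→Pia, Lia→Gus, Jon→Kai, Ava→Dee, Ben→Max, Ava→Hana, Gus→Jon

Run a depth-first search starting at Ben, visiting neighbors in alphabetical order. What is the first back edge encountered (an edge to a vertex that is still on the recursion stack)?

Ava->Ben

DFS from Ben (visiting neighbors in alphabetical order); mark gray on enter, black on exit:
Ben gray
  Cal gray
    Gus gray
      Ava gray
        Ava→Ben: Ben is gray → back edge
First back edge: Ava → Ben.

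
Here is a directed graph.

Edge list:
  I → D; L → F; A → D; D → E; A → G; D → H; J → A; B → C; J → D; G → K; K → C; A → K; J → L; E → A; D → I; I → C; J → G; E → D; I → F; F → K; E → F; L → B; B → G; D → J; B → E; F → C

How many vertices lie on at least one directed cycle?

A vertex is on a directed cycle iff it belongs to a strongly connected component of size ≥ 2 (or has a self-loop).
The vertices on cycles are {A, B, D, E, I, J, L} — 7 in total.

7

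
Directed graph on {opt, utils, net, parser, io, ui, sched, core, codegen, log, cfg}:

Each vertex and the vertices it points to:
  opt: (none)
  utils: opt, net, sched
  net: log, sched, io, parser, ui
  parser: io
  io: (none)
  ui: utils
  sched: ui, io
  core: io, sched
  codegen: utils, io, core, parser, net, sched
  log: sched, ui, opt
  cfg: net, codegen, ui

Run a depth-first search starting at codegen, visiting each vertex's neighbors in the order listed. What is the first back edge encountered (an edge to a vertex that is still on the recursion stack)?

DFS from codegen (visiting each vertex's neighbors in the order listed); mark gray on enter, black on exit:
codegen gray
  utils gray
    opt gray
    opt black
    net gray
      log gray
        sched gray
          ui gray
            ui→utils: utils is gray → back edge
First back edge: ui → utils.

ui->utils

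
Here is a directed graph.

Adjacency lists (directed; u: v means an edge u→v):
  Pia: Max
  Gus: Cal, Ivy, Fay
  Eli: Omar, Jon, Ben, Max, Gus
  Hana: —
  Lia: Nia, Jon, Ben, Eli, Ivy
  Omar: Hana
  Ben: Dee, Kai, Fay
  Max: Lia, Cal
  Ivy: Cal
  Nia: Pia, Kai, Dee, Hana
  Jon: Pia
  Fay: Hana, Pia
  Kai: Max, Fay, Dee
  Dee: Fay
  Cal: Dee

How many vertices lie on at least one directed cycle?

A vertex is on a directed cycle iff it belongs to a strongly connected component of size ≥ 2 (or has a self-loop).
The vertices on cycles are {Ben, Cal, Dee, Eli, Fay, Gus, Ivy, Jon, Kai, Lia, Max, Nia, Pia} — 13 in total.

13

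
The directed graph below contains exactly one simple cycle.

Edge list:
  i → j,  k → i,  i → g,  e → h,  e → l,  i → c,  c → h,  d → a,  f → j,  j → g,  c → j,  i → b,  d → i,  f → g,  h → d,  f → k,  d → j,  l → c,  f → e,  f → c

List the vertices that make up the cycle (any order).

c, d, h, i

DFS with gray/black marking from h:
h gray
  d gray
    a gray
    a black
    i gray
      c gray
        j gray
          g gray
          g black
        j black
        c→h: h is gray → back edge
Back edge closes the cycle h → d → i → c → h; its vertices are {c, d, h, i}.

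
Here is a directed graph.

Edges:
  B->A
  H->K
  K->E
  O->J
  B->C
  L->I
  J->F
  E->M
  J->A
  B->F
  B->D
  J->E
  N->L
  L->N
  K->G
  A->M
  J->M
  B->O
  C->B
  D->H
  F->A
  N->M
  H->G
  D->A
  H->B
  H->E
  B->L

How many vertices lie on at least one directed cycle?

6

A vertex is on a directed cycle iff it belongs to a strongly connected component of size ≥ 2 (or has a self-loop).
The vertices on cycles are {B, C, D, H, L, N} — 6 in total.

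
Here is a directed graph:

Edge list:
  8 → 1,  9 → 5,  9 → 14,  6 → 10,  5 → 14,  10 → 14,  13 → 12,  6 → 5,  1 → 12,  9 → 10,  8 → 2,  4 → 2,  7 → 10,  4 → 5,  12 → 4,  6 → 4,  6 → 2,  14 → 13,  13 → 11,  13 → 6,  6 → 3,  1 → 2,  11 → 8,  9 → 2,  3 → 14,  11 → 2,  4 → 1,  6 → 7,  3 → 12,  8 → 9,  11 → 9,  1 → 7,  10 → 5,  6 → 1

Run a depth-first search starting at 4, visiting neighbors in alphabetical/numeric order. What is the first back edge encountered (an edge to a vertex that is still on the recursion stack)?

DFS from 4 (visiting neighbors in alphabetical/numeric order); mark gray on enter, black on exit:
4 gray
  1 gray
    2 gray
    2 black
    7 gray
      10 gray
        5 gray
          14 gray
            13 gray
              6 gray
                6→1: 1 is gray → back edge
First back edge: 6 → 1.

6->1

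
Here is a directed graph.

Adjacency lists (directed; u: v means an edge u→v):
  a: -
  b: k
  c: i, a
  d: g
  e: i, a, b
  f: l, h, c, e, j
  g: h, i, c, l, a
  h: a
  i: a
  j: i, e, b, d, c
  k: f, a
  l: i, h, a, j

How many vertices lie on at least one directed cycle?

A vertex is on a directed cycle iff it belongs to a strongly connected component of size ≥ 2 (or has a self-loop).
The vertices on cycles are {b, d, e, f, g, j, k, l} — 8 in total.

8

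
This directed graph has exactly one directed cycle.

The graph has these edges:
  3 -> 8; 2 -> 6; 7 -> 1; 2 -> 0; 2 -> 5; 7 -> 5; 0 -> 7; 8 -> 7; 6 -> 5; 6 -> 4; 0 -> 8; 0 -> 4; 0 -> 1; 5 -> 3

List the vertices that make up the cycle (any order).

3, 5, 7, 8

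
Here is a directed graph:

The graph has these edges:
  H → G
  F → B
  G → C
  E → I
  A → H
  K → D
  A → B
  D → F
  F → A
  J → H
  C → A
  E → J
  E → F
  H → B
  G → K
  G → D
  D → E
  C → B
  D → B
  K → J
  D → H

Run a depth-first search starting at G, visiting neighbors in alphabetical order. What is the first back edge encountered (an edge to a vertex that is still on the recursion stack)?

H→G

DFS from G (visiting neighbors in alphabetical order); mark gray on enter, black on exit:
G gray
  C gray
    A gray
      B gray
      B black
      H gray
        H→B: B black — skip
        H→G: G is gray → back edge
First back edge: H → G.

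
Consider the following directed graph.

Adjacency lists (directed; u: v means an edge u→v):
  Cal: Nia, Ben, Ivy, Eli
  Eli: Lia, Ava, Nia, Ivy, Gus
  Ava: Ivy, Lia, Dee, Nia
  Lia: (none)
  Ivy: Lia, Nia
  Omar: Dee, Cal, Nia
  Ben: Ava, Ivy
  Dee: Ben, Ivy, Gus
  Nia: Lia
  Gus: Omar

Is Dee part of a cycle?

Dee is on a cycle iff Dee can reach itself via ≥1 edge.
Dee → Ben → Ava → Dee — yes.

Yes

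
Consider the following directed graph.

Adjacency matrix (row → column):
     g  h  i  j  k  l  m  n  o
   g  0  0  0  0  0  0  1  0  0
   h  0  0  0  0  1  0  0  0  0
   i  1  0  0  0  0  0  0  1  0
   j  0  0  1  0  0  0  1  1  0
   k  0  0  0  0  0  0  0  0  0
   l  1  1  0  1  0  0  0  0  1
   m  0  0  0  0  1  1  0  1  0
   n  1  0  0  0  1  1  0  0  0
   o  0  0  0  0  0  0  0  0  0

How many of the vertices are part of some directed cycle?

A vertex is on a directed cycle iff it belongs to a strongly connected component of size ≥ 2 (or has a self-loop).
The vertices on cycles are {g, i, j, l, m, n} — 6 in total.

6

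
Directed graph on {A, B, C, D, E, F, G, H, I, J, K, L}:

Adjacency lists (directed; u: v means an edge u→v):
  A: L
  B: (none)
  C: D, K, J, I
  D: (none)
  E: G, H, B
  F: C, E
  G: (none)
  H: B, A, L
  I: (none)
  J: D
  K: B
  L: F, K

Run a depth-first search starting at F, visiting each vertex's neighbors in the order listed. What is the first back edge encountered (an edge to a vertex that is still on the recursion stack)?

DFS from F (visiting each vertex's neighbors in the order listed); mark gray on enter, black on exit:
F gray
  C gray
    D gray
    D black
    K gray
      B gray
      B black
    K black
    J gray
      J→D: D black — skip
    J black
    I gray
    I black
  C black
  E gray
    G gray
    G black
    H gray
      H→B: B black — skip
      A gray
        L gray
          L→F: F is gray → back edge
First back edge: L → F.

L->F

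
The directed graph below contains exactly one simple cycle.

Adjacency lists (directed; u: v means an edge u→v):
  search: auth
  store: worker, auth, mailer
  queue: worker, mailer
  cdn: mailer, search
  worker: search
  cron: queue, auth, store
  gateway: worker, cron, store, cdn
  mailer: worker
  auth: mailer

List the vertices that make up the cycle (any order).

auth, mailer, search, worker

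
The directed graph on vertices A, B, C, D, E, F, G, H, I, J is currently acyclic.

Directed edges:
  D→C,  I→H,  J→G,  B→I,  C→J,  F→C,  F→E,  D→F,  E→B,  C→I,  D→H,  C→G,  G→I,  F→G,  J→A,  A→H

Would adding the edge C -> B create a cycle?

No

Adding C→B creates a cycle iff B can already reach C.
Explore from B: no path reaches C. The graph stays acyclic.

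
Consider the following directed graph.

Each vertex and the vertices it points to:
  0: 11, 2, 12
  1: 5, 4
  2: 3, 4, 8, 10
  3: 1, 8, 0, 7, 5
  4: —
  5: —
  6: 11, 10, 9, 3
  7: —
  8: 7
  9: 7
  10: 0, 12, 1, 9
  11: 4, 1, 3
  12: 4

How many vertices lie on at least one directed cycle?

A vertex is on a directed cycle iff it belongs to a strongly connected component of size ≥ 2 (or has a self-loop).
The vertices on cycles are {0, 2, 3, 10, 11} — 5 in total.

5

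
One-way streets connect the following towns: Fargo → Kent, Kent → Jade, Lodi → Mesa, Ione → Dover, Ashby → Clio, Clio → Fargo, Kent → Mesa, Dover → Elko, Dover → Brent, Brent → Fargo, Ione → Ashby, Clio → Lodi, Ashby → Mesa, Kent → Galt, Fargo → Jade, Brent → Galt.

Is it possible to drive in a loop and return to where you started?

No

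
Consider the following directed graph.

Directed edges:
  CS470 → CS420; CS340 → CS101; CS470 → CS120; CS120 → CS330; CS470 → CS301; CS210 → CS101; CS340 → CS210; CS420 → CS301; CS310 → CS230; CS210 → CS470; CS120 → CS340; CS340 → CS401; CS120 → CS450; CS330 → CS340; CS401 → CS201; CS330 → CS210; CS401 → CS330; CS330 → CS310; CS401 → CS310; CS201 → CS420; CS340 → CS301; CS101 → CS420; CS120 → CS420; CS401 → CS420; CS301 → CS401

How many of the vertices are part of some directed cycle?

10

A vertex is on a directed cycle iff it belongs to a strongly connected component of size ≥ 2 (or has a self-loop).
The vertices on cycles are {CS101, CS120, CS201, CS210, CS301, CS330, CS340, CS401, CS420, CS470} — 10 in total.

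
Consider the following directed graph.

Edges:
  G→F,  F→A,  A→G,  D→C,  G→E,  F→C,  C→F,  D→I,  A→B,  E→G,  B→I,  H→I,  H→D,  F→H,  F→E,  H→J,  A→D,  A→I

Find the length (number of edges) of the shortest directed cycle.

2

For each vertex v, BFS finds the shortest path from v back to v.
The shortest such closed walk is C → F → C, length 2.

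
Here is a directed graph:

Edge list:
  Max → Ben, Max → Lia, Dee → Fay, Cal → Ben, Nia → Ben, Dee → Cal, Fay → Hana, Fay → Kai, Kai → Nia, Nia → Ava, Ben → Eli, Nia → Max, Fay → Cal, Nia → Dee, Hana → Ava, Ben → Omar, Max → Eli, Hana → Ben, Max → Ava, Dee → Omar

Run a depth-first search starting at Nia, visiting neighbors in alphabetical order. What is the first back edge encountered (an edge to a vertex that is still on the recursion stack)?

Kai→Nia

DFS from Nia (visiting neighbors in alphabetical order); mark gray on enter, black on exit:
Nia gray
  Ava gray
  Ava black
  Ben gray
    Eli gray
    Eli black
    Omar gray
    Omar black
  Ben black
  Dee gray
    Cal gray
      Cal→Ben: Ben black — skip
    Cal black
    Fay gray
      Fay→Cal: Cal black — skip
      Hana gray
        Hana→Ava: Ava black — skip
        Hana→Ben: Ben black — skip
      Hana black
      Kai gray
        Kai→Nia: Nia is gray → back edge
First back edge: Kai → Nia.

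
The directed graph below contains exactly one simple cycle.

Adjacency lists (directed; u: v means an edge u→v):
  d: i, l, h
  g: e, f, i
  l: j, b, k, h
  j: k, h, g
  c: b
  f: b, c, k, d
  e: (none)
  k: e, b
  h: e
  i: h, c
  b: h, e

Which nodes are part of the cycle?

d, f, g, j, l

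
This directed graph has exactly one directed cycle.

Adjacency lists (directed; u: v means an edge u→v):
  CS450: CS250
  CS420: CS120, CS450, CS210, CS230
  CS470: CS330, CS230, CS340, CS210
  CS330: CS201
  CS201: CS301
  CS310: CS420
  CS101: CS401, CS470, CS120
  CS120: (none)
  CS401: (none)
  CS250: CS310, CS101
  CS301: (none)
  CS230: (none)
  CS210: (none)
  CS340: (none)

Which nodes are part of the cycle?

CS250, CS310, CS420, CS450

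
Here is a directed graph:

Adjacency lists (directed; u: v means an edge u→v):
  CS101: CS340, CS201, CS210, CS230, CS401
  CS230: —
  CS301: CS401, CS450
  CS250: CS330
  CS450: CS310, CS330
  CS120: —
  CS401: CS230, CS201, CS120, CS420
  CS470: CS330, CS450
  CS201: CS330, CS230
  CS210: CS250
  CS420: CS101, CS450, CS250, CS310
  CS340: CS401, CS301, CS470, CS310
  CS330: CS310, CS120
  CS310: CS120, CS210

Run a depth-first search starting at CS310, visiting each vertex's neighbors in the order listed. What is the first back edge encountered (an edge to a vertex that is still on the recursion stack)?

CS330->CS310

DFS from CS310 (visiting each vertex's neighbors in the order listed); mark gray on enter, black on exit:
CS310 gray
  CS120 gray
  CS120 black
  CS210 gray
    CS250 gray
      CS330 gray
        CS330→CS310: CS310 is gray → back edge
First back edge: CS330 → CS310.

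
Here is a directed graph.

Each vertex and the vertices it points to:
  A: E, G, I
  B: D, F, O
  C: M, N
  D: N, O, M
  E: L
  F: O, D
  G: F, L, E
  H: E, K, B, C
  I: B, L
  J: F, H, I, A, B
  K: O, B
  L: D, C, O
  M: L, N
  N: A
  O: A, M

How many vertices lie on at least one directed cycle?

A vertex is on a directed cycle iff it belongs to a strongly connected component of size ≥ 2 (or has a self-loop).
The vertices on cycles are {A, B, C, D, E, F, G, I, L, M, N, O} — 12 in total.

12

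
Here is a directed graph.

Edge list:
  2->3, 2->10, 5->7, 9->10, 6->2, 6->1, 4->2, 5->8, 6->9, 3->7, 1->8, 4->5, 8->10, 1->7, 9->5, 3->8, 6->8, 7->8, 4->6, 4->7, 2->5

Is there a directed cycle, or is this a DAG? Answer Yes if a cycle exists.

DFS with white/gray/black marking, starting from 6:
6 gray
  2 gray
    3 gray
      7 gray
        8 gray
          10 gray
          10 black
        8 black
      7 black
      3→8: 8 black — skip
    3 black
    5 gray
      5→8: 8 black — skip
      5→7: 7 black — skip
    5 black
    2→10: 10 black — skip
  2 black
  9 gray
    9→5: 5 black — skip
    9→10: 10 black — skip
  9 black
  6→8: 8 black — skip
  1 gray
    1→7: 7 black — skip
    1→8: 8 black — skip
  1 black
6 black
4 gray
  4→2: 2 black — skip
  4→6: 6 black — skip
  4→7: 7 black — skip
  4→5: 5 black — skip
4 black
Every edge goes to a white or black vertex — no back edge, so the graph is acyclic.

No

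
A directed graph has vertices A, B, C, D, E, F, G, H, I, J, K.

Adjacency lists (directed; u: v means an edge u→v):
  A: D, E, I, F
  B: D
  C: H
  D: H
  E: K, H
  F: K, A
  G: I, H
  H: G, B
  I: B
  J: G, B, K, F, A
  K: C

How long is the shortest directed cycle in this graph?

2

For each vertex v, BFS finds the shortest path from v back to v.
The shortest such closed walk is A → F → A, length 2.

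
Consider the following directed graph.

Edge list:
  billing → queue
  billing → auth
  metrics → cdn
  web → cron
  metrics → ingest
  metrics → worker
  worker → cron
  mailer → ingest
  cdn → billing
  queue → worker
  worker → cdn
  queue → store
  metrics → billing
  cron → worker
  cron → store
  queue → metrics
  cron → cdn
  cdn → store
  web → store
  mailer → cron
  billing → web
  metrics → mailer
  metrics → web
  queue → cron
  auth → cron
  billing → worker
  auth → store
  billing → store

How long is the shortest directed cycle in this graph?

2

For each vertex v, BFS finds the shortest path from v back to v.
The shortest such closed walk is worker → cron → worker, length 2.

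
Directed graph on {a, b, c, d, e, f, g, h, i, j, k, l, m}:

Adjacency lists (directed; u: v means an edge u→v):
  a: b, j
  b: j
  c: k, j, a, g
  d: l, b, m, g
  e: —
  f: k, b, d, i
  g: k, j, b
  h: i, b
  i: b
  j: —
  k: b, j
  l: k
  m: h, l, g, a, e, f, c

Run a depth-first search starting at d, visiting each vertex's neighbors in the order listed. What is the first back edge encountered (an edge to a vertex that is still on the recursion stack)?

f->d

DFS from d (visiting each vertex's neighbors in the order listed); mark gray on enter, black on exit:
d gray
  l gray
    k gray
      b gray
        j gray
        j black
      b black
      k→j: j black — skip
    k black
  l black
  d→b: b black — skip
  m gray
    h gray
      i gray
        i→b: b black — skip
      i black
      h→b: b black — skip
    h black
    m→l: l black — skip
    g gray
      g→k: k black — skip
      g→j: j black — skip
      g→b: b black — skip
    g black
    a gray
      a→b: b black — skip
      a→j: j black — skip
    a black
    e gray
    e black
    f gray
      f→k: k black — skip
      f→b: b black — skip
      f→d: d is gray → back edge
First back edge: f → d.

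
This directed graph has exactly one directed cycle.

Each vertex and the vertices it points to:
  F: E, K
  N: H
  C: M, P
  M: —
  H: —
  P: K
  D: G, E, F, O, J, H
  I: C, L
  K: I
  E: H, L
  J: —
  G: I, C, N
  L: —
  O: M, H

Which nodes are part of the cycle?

C, I, K, P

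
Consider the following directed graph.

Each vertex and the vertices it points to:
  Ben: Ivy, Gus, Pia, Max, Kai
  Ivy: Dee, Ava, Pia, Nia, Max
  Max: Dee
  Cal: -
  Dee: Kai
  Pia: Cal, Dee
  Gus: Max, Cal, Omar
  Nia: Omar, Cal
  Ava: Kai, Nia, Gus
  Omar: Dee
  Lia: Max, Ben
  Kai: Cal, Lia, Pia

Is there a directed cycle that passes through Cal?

No

Cal lies on a cycle iff there is a path from Cal back to itself.
Exploring from Cal, it never reaches itself; equivalently, its strongly connected component is a singleton.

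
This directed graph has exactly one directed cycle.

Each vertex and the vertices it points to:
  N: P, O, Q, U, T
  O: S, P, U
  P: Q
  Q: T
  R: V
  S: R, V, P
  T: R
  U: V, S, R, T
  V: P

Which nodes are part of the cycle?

P, Q, R, T, V

DFS with gray/black marking from Q:
Q gray
  T gray
    R gray
      V gray
        P gray
          P→Q: Q is gray → back edge
Back edge closes the cycle Q → T → R → V → P → Q; its vertices are {P, Q, R, T, V}.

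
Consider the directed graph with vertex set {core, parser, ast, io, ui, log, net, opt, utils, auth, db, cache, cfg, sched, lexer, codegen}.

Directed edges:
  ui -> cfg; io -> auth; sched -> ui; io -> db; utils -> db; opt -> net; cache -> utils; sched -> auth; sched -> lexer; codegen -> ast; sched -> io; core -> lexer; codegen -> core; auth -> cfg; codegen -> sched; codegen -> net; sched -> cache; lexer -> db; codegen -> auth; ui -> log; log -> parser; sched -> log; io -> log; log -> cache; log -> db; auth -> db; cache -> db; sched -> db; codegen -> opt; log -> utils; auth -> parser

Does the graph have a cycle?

No

DFS with white/gray/black marking, starting from cfg:
cfg gray
cfg black
core gray
  lexer gray
    db gray
    db black
  lexer black
core black
parser gray
parser black
ast gray
ast black
io gray
  io→db: db black — skip
  log gray
    log→db: db black — skip
    cache gray
      cache→db: db black — skip
      utils gray
        utils→db: db black — skip
      utils black
    cache black
    log→parser: parser black — skip
    log→utils: utils black — skip
  log black
  auth gray
    auth→parser: parser black — skip
    auth→db: db black — skip
    auth→cfg: cfg black — skip
  auth black
io black
ui gray
  ui→log: log black — skip
  ui→cfg: cfg black — skip
ui black
net gray
net black
opt gray
  opt→net: net black — skip
opt black
sched gray
  sched→log: log black — skip
  sched→auth: auth black — skip
  sched→cache: cache black — skip
  sched→io: io black — skip
  sched→lexer: lexer black — skip
  sched→db: db black — skip
  sched→ui: ui black — skip
sched black
codegen gray
  codegen→sched: sched black — skip
  codegen→ast: ast black — skip
  codegen→auth: auth black — skip
  codegen→net: net black — skip
  codegen→opt: opt black — skip
  codegen→core: core black — skip
codegen black
Every edge goes to a white or black vertex — no back edge, so the graph is acyclic.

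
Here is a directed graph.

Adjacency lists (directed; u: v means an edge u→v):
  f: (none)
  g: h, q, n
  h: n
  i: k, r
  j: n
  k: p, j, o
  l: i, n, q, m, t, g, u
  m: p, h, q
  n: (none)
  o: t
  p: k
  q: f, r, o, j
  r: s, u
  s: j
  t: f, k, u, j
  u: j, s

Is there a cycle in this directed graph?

Yes

DFS with white/gray/black marking, starting from u:
u gray
  j gray
    n gray
    n black
  j black
  s gray
    s→j: j black — skip
  s black
u black
f gray
f black
g gray
  h gray
    h→n: n black — skip
  h black
  q gray
    q→f: f black — skip
    r gray
      r→s: s black — skip
      r→u: u black — skip
    r black
    o gray
      t gray
        t→f: f black — skip
        k gray
          p gray
            p→k: k is gray → back edge
Back edge found, so a cycle exists: k → p → k.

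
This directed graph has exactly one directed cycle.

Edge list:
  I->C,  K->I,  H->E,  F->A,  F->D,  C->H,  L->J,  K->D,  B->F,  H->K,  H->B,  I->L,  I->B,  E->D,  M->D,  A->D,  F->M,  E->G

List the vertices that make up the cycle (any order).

DFS with gray/black marking from H:
H gray
  E gray
    D gray
    D black
    G gray
    G black
  E black
  B gray
    F gray
      F→D: D black — skip
      M gray
        M→D: D black — skip
      M black
      A gray
        A→D: D black — skip
      A black
    F black
  B black
  K gray
    I gray
      L gray
        J gray
        J black
      L black
      I→B: B black — skip
      C gray
        C→H: H is gray → back edge
Back edge closes the cycle H → K → I → C → H; its vertices are {C, H, I, K}.

C, H, I, K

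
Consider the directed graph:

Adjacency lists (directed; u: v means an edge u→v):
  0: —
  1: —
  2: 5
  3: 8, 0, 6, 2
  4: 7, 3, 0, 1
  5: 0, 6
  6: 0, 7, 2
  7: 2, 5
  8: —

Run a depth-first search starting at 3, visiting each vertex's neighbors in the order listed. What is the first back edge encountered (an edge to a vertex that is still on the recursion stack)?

DFS from 3 (visiting each vertex's neighbors in the order listed); mark gray on enter, black on exit:
3 gray
  8 gray
  8 black
  0 gray
  0 black
  6 gray
    6→0: 0 black — skip
    7 gray
      2 gray
        5 gray
          5→0: 0 black — skip
          5→6: 6 is gray → back edge
First back edge: 5 → 6.

5→6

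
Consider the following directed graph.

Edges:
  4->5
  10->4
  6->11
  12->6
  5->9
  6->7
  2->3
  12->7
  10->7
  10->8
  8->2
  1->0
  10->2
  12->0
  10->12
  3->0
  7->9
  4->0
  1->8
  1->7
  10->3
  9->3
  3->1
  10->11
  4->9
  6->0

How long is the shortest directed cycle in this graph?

4

For each vertex v, BFS finds the shortest path from v back to v.
The shortest such closed walk is 8 → 2 → 3 → 1 → 8, length 4.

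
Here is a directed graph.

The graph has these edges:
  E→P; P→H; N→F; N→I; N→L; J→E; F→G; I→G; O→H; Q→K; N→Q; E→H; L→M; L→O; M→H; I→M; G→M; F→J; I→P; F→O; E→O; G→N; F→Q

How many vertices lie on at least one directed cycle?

4

A vertex is on a directed cycle iff it belongs to a strongly connected component of size ≥ 2 (or has a self-loop).
The vertices on cycles are {F, G, I, N} — 4 in total.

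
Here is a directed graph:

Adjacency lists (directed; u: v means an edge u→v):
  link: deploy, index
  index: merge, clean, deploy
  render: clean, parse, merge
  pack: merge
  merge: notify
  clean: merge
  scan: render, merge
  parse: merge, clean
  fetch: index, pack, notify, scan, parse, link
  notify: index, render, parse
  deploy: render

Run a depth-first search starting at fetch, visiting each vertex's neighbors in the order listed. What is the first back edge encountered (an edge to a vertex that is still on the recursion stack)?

notify->index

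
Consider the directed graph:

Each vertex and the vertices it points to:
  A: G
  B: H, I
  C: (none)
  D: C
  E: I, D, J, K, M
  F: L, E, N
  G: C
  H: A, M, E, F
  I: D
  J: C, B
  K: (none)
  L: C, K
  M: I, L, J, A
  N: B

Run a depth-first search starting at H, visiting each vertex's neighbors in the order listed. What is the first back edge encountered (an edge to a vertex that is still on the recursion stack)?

B→H

DFS from H (visiting each vertex's neighbors in the order listed); mark gray on enter, black on exit:
H gray
  A gray
    G gray
      C gray
      C black
    G black
  A black
  M gray
    I gray
      D gray
        D→C: C black — skip
      D black
    I black
    L gray
      L→C: C black — skip
      K gray
      K black
    L black
    J gray
      J→C: C black — skip
      B gray
        B→H: H is gray → back edge
First back edge: B → H.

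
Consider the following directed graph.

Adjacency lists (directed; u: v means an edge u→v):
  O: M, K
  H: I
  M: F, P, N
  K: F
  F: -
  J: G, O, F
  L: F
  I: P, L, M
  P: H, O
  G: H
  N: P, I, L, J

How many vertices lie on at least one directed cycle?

8

A vertex is on a directed cycle iff it belongs to a strongly connected component of size ≥ 2 (or has a self-loop).
The vertices on cycles are {G, H, I, J, M, N, O, P} — 8 in total.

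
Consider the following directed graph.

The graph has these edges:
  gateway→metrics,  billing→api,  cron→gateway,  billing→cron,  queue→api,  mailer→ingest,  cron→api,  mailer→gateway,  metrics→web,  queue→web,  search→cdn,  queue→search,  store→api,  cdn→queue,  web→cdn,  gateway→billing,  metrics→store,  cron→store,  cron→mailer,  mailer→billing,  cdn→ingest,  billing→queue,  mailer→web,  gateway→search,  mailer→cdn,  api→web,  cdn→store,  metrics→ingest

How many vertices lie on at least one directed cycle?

10

A vertex is on a directed cycle iff it belongs to a strongly connected component of size ≥ 2 (or has a self-loop).
The vertices on cycles are {api, cdn, web, cron, queue, store, mailer, search, billing, gateway} — 10 in total.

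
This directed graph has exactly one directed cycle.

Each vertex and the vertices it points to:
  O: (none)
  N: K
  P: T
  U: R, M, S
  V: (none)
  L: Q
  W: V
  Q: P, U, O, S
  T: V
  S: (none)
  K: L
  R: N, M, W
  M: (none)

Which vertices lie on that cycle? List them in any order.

DFS with gray/black marking from L:
L gray
  Q gray
    P gray
      T gray
        V gray
        V black
      T black
    P black
    U gray
      R gray
        N gray
          K gray
            K→L: L is gray → back edge
Back edge closes the cycle L → Q → U → R → N → K → L; its vertices are {K, L, N, Q, R, U}.

K, L, N, Q, R, U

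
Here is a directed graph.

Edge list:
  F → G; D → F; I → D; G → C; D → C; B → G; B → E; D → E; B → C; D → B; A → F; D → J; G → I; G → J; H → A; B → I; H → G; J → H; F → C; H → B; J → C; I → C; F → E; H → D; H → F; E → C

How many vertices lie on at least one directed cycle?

8

A vertex is on a directed cycle iff it belongs to a strongly connected component of size ≥ 2 (or has a self-loop).
The vertices on cycles are {A, B, D, F, G, H, I, J} — 8 in total.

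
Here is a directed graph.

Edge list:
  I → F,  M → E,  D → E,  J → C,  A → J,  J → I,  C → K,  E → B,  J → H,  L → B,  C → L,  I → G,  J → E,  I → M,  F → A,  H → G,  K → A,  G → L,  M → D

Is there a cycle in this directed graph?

Yes

DFS with white/gray/black marking, starting from I:
I gray
  G gray
    L gray
      B gray
      B black
    L black
  G black
  F gray
    A gray
      J gray
        H gray
          H→G: G black — skip
        H black
        E gray
          E→B: B black — skip
        E black
        C gray
          C→L: L black — skip
          K gray
            K→A: A is gray → back edge
Back edge found, so a cycle exists: A → J → C → K → A.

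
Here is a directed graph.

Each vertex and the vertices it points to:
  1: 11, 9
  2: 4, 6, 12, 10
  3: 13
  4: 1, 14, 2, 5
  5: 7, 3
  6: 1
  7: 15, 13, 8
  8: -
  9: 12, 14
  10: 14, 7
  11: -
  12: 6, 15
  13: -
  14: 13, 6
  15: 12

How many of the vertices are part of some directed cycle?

8

A vertex is on a directed cycle iff it belongs to a strongly connected component of size ≥ 2 (or has a self-loop).
The vertices on cycles are {1, 2, 4, 6, 9, 12, 14, 15} — 8 in total.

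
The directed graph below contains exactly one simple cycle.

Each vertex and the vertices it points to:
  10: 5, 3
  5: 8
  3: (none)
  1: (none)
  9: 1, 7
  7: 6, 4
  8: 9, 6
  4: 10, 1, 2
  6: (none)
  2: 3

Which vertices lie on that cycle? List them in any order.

DFS with gray/black marking from 9:
9 gray
  1 gray
  1 black
  7 gray
    6 gray
    6 black
    4 gray
      10 gray
        5 gray
          8 gray
            8→9: 9 is gray → back edge
Back edge closes the cycle 9 → 7 → 4 → 10 → 5 → 8 → 9; its vertices are {4, 5, 7, 8, 9, 10}.

4, 5, 7, 8, 9, 10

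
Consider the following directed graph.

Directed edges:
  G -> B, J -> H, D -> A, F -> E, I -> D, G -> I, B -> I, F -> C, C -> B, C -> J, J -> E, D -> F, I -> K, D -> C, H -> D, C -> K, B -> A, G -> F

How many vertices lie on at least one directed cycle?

7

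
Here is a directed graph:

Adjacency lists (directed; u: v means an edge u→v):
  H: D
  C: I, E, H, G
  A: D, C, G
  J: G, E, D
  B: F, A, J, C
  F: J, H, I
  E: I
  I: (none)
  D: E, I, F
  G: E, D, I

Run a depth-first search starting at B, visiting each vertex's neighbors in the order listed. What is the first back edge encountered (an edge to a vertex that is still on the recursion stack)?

DFS from B (visiting each vertex's neighbors in the order listed); mark gray on enter, black on exit:
B gray
  F gray
    J gray
      G gray
        E gray
          I gray
          I black
        E black
        D gray
          D→E: E black — skip
          D→I: I black — skip
          D→F: F is gray → back edge
First back edge: D → F.

D→F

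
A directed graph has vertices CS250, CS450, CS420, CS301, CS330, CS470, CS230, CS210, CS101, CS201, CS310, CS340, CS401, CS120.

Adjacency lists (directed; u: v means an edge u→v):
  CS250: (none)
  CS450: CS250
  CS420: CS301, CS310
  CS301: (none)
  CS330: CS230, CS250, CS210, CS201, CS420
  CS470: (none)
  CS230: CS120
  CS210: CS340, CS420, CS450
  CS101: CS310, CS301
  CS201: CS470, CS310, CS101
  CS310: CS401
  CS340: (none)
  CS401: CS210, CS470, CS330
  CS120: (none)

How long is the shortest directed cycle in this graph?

4

For each vertex v, BFS finds the shortest path from v back to v.
The shortest such closed walk is CS330 → CS420 → CS310 → CS401 → CS330, length 4.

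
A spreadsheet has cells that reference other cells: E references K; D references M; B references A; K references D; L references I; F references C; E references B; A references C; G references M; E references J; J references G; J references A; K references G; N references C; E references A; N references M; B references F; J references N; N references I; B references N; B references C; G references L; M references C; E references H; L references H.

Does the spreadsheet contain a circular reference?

No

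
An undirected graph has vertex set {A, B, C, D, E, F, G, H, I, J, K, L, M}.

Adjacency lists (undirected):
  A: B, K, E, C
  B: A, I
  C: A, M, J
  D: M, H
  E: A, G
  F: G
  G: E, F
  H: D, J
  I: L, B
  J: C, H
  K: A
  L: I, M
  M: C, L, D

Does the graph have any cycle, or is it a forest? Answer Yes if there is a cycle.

DFS, tracking each vertex's parent; an edge to a visited non-parent vertex closes a cycle.
Start from C:
visit C (parent –)
  visit A (parent C)
    visit B (parent A)
      B–A: parent, skip
      visit I (parent B)
        visit L (parent I)
          L–I: parent, skip
          visit M (parent L)
            M–C: C visited and ≠ parent → cycle
Cycle: C – A – B – I – L – M – C.

Yes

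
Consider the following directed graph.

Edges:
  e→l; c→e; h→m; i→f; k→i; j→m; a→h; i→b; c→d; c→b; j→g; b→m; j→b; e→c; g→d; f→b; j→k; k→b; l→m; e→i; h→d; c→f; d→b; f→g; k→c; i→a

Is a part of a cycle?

No

a lies on a cycle iff there is a path from a back to itself.
Exploring from a, it never reaches itself; equivalently, its strongly connected component is a singleton.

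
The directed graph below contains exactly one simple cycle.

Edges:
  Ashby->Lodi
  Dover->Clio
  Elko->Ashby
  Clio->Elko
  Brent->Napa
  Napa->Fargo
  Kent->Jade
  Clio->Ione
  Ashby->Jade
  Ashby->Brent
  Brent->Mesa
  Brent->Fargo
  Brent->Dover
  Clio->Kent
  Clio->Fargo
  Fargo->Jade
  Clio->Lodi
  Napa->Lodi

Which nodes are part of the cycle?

DFS with gray/black marking from Brent:
Brent gray
  Fargo gray
    Jade gray
    Jade black
  Fargo black
  Mesa gray
  Mesa black
  Dover gray
    Clio gray
      Ione gray
      Ione black
      Clio→Fargo: Fargo black — skip
      Elko gray
        Ashby gray
          Ashby→Jade: Jade black — skip
          Ashby→Brent: Brent is gray → back edge
Back edge closes the cycle Brent → Dover → Clio → Elko → Ashby → Brent; its vertices are {Clio, Elko, Ashby, Brent, Dover}.

Clio, Elko, Ashby, Brent, Dover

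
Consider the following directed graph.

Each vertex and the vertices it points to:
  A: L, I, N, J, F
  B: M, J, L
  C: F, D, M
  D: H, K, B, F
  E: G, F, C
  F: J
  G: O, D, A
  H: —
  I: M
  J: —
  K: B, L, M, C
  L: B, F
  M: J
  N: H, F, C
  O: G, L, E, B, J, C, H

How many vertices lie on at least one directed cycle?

A vertex is on a directed cycle iff it belongs to a strongly connected component of size ≥ 2 (or has a self-loop).
The vertices on cycles are {B, C, D, E, G, K, L, O} — 8 in total.

8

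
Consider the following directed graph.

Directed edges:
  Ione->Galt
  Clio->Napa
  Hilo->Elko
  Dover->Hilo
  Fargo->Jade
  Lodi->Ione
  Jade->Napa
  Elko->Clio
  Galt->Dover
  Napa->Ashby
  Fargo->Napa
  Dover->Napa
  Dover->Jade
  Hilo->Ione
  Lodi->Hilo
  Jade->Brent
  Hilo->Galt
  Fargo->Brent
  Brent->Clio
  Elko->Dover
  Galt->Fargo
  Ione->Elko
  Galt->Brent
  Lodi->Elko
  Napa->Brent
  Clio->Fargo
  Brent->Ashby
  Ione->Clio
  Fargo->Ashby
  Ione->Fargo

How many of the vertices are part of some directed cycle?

A vertex is on a directed cycle iff it belongs to a strongly connected component of size ≥ 2 (or has a self-loop).
The vertices on cycles are {Clio, Elko, Galt, Hilo, Ione, Jade, Napa, Brent, Dover, Fargo} — 10 in total.

10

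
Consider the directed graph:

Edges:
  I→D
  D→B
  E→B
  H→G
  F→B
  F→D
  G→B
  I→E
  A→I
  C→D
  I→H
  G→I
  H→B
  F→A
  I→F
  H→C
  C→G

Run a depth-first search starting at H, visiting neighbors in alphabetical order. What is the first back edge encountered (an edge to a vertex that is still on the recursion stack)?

A→I

DFS from H (visiting neighbors in alphabetical order); mark gray on enter, black on exit:
H gray
  B gray
  B black
  C gray
    D gray
      D→B: B black — skip
    D black
    G gray
      G→B: B black — skip
      I gray
        I→D: D black — skip
        E gray
          E→B: B black — skip
        E black
        F gray
          A gray
            A→I: I is gray → back edge
First back edge: A → I.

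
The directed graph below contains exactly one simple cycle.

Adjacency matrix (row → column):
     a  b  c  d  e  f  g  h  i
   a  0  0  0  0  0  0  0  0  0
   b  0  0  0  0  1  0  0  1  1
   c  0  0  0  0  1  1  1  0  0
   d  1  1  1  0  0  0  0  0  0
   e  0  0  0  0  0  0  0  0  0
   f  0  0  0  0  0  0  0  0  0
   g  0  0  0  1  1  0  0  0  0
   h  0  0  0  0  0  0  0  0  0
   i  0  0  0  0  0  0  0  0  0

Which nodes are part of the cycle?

c, d, g

DFS with gray/black marking from d:
d gray
  b gray
    h gray
    h black
    e gray
    e black
    i gray
    i black
  b black
  a gray
  a black
  c gray
    f gray
    f black
    c→e: e black — skip
    g gray
      g→d: d is gray → back edge
Back edge closes the cycle d → c → g → d; its vertices are {c, d, g}.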